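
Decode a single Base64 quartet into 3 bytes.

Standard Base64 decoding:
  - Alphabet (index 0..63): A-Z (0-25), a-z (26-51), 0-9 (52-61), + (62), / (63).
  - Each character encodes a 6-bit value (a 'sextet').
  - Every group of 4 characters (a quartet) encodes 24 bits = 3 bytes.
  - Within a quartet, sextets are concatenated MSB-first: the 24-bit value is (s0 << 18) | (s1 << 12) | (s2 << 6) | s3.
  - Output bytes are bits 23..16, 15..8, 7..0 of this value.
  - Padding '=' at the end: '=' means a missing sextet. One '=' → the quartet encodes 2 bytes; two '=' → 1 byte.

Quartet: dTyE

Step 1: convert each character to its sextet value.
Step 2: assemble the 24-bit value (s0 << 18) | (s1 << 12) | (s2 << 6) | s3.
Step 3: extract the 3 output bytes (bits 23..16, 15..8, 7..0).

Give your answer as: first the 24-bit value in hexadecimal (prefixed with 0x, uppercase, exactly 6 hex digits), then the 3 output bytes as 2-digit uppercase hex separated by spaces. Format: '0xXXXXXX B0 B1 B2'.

Sextets: d=29, T=19, y=50, E=4
24-bit: (29<<18) | (19<<12) | (50<<6) | 4
      = 0x740000 | 0x013000 | 0x000C80 | 0x000004
      = 0x753C84
Bytes: (v>>16)&0xFF=75, (v>>8)&0xFF=3C, v&0xFF=84

Answer: 0x753C84 75 3C 84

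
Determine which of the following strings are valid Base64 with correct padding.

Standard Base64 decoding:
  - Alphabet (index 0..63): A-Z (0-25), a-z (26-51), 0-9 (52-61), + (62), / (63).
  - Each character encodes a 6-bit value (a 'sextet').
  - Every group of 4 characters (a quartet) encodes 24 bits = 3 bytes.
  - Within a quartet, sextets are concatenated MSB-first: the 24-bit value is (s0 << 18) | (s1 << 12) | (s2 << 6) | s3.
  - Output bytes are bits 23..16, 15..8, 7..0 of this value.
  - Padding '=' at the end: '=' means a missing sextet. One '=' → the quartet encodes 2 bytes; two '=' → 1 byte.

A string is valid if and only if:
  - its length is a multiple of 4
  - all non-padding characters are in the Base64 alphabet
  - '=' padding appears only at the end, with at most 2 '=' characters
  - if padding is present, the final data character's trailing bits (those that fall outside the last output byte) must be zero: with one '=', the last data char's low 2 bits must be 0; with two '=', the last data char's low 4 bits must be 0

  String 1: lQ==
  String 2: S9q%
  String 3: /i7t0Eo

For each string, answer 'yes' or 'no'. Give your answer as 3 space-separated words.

String 1: 'lQ==' → valid
String 2: 'S9q%' → invalid (bad char(s): ['%'])
String 3: '/i7t0Eo' → invalid (len=7 not mult of 4)

Answer: yes no no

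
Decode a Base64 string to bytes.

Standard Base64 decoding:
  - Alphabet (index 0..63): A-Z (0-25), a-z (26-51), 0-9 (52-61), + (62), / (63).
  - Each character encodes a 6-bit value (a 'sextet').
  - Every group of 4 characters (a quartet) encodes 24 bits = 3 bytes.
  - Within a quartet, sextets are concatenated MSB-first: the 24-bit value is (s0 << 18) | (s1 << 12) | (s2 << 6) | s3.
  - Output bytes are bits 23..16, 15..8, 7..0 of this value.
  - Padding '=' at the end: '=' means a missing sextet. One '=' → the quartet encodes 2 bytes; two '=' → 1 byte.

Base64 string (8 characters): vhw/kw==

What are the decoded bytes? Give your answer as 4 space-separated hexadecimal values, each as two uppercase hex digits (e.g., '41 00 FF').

After char 0 ('v'=47): chars_in_quartet=1 acc=0x2F bytes_emitted=0
After char 1 ('h'=33): chars_in_quartet=2 acc=0xBE1 bytes_emitted=0
After char 2 ('w'=48): chars_in_quartet=3 acc=0x2F870 bytes_emitted=0
After char 3 ('/'=63): chars_in_quartet=4 acc=0xBE1C3F -> emit BE 1C 3F, reset; bytes_emitted=3
After char 4 ('k'=36): chars_in_quartet=1 acc=0x24 bytes_emitted=3
After char 5 ('w'=48): chars_in_quartet=2 acc=0x930 bytes_emitted=3
Padding '==': partial quartet acc=0x930 -> emit 93; bytes_emitted=4

Answer: BE 1C 3F 93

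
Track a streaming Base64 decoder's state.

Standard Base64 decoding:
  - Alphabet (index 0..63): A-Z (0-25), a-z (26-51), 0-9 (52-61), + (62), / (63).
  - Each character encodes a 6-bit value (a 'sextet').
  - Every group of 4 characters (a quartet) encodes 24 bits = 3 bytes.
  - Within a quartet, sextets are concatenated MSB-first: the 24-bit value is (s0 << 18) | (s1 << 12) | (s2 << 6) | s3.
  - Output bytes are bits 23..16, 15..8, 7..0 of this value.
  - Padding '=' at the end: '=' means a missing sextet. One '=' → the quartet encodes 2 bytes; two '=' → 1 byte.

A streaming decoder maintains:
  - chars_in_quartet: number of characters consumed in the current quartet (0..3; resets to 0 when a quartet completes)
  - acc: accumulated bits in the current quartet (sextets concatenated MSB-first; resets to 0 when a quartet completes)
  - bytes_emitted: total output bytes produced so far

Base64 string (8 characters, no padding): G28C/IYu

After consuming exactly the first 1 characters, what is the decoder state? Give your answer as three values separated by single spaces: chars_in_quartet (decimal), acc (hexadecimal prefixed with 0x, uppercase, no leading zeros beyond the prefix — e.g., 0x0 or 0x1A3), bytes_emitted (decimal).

After char 0 ('G'=6): chars_in_quartet=1 acc=0x6 bytes_emitted=0

Answer: 1 0x6 0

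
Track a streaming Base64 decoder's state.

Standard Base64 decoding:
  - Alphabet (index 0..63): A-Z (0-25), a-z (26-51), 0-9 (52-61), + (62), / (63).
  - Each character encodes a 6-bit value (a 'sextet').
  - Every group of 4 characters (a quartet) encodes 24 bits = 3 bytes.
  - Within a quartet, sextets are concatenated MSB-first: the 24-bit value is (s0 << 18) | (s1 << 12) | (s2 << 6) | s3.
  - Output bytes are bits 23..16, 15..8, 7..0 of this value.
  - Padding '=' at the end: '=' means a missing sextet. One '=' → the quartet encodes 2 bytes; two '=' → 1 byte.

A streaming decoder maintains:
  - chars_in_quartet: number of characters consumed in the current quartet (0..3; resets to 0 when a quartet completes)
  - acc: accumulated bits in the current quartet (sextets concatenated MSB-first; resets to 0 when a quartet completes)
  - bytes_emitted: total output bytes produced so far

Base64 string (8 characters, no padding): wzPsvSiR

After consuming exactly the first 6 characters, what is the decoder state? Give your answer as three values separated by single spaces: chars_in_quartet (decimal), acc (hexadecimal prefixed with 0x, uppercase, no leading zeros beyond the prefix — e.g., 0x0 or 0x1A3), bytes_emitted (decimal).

Answer: 2 0xBD2 3

Derivation:
After char 0 ('w'=48): chars_in_quartet=1 acc=0x30 bytes_emitted=0
After char 1 ('z'=51): chars_in_quartet=2 acc=0xC33 bytes_emitted=0
After char 2 ('P'=15): chars_in_quartet=3 acc=0x30CCF bytes_emitted=0
After char 3 ('s'=44): chars_in_quartet=4 acc=0xC333EC -> emit C3 33 EC, reset; bytes_emitted=3
After char 4 ('v'=47): chars_in_quartet=1 acc=0x2F bytes_emitted=3
After char 5 ('S'=18): chars_in_quartet=2 acc=0xBD2 bytes_emitted=3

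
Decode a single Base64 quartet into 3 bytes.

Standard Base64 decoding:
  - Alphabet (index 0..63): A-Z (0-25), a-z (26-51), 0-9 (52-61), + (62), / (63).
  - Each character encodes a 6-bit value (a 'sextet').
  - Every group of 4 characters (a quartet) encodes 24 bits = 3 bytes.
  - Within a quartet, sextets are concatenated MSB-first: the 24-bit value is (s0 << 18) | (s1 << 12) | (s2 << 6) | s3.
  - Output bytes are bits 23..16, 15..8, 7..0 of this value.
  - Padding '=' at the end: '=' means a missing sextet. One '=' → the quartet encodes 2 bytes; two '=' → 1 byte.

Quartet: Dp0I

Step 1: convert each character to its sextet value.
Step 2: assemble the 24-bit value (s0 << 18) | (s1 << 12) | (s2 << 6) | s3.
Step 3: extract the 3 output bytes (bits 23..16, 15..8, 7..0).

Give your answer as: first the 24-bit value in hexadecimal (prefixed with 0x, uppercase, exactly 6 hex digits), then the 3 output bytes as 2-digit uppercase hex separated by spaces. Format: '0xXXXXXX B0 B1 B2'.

Answer: 0x0E9D08 0E 9D 08

Derivation:
Sextets: D=3, p=41, 0=52, I=8
24-bit: (3<<18) | (41<<12) | (52<<6) | 8
      = 0x0C0000 | 0x029000 | 0x000D00 | 0x000008
      = 0x0E9D08
Bytes: (v>>16)&0xFF=0E, (v>>8)&0xFF=9D, v&0xFF=08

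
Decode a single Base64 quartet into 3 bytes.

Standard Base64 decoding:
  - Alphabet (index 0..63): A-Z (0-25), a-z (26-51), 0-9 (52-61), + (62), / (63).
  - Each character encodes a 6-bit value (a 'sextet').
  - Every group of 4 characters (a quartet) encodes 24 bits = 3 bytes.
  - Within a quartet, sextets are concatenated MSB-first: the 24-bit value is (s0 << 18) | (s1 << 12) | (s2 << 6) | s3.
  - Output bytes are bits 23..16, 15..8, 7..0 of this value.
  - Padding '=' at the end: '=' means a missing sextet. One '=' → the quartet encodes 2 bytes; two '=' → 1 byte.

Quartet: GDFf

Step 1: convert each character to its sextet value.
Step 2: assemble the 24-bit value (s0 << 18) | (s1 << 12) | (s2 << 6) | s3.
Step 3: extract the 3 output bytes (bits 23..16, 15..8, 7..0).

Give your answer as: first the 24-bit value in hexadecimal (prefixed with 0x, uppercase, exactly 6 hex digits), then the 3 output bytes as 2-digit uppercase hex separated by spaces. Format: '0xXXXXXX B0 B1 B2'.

Sextets: G=6, D=3, F=5, f=31
24-bit: (6<<18) | (3<<12) | (5<<6) | 31
      = 0x180000 | 0x003000 | 0x000140 | 0x00001F
      = 0x18315F
Bytes: (v>>16)&0xFF=18, (v>>8)&0xFF=31, v&0xFF=5F

Answer: 0x18315F 18 31 5F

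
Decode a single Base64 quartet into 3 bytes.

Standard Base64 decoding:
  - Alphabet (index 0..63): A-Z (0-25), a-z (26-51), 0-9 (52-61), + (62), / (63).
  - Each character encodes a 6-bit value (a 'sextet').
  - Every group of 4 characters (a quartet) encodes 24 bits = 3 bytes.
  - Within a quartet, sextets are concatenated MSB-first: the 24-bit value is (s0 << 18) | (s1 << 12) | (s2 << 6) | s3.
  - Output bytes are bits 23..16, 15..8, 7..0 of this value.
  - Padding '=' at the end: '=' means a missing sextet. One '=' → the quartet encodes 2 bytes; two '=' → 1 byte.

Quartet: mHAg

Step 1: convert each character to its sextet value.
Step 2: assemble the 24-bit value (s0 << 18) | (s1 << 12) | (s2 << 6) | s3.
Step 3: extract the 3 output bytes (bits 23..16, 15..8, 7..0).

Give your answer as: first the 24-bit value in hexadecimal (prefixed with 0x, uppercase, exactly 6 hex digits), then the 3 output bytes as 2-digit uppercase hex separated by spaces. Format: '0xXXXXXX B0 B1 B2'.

Sextets: m=38, H=7, A=0, g=32
24-bit: (38<<18) | (7<<12) | (0<<6) | 32
      = 0x980000 | 0x007000 | 0x000000 | 0x000020
      = 0x987020
Bytes: (v>>16)&0xFF=98, (v>>8)&0xFF=70, v&0xFF=20

Answer: 0x987020 98 70 20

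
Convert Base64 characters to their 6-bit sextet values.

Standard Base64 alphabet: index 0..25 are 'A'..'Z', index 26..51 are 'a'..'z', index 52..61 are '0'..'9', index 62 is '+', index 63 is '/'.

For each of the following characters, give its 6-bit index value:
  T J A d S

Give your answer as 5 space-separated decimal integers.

Answer: 19 9 0 29 18

Derivation:
'T': A..Z range, ord('T') − ord('A') = 19
'J': A..Z range, ord('J') − ord('A') = 9
'A': A..Z range, ord('A') − ord('A') = 0
'd': a..z range, 26 + ord('d') − ord('a') = 29
'S': A..Z range, ord('S') − ord('A') = 18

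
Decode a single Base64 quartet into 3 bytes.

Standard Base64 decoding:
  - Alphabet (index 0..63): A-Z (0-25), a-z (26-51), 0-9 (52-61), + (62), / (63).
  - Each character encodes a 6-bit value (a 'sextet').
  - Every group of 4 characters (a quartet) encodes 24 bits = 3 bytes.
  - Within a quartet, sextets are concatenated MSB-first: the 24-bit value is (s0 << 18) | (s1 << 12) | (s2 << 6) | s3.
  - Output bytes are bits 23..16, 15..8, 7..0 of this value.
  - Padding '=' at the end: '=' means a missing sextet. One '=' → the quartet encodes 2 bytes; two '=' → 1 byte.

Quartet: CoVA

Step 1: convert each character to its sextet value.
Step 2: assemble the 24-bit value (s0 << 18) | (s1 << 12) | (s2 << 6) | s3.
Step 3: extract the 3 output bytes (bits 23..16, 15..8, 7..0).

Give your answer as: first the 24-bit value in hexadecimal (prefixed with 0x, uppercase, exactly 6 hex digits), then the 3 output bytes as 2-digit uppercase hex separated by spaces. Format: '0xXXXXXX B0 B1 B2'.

Answer: 0x0A8540 0A 85 40

Derivation:
Sextets: C=2, o=40, V=21, A=0
24-bit: (2<<18) | (40<<12) | (21<<6) | 0
      = 0x080000 | 0x028000 | 0x000540 | 0x000000
      = 0x0A8540
Bytes: (v>>16)&0xFF=0A, (v>>8)&0xFF=85, v&0xFF=40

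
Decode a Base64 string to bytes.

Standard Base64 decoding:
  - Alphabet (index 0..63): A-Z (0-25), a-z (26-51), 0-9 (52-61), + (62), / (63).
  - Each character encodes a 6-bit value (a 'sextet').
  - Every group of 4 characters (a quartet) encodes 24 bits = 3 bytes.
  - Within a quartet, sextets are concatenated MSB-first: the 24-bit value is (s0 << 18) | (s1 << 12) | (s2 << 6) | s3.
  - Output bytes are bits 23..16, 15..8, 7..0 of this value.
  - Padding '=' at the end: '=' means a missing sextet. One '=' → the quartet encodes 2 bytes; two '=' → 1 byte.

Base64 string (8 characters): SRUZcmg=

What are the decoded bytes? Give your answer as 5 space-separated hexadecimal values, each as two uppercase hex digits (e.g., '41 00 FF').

After char 0 ('S'=18): chars_in_quartet=1 acc=0x12 bytes_emitted=0
After char 1 ('R'=17): chars_in_quartet=2 acc=0x491 bytes_emitted=0
After char 2 ('U'=20): chars_in_quartet=3 acc=0x12454 bytes_emitted=0
After char 3 ('Z'=25): chars_in_quartet=4 acc=0x491519 -> emit 49 15 19, reset; bytes_emitted=3
After char 4 ('c'=28): chars_in_quartet=1 acc=0x1C bytes_emitted=3
After char 5 ('m'=38): chars_in_quartet=2 acc=0x726 bytes_emitted=3
After char 6 ('g'=32): chars_in_quartet=3 acc=0x1C9A0 bytes_emitted=3
Padding '=': partial quartet acc=0x1C9A0 -> emit 72 68; bytes_emitted=5

Answer: 49 15 19 72 68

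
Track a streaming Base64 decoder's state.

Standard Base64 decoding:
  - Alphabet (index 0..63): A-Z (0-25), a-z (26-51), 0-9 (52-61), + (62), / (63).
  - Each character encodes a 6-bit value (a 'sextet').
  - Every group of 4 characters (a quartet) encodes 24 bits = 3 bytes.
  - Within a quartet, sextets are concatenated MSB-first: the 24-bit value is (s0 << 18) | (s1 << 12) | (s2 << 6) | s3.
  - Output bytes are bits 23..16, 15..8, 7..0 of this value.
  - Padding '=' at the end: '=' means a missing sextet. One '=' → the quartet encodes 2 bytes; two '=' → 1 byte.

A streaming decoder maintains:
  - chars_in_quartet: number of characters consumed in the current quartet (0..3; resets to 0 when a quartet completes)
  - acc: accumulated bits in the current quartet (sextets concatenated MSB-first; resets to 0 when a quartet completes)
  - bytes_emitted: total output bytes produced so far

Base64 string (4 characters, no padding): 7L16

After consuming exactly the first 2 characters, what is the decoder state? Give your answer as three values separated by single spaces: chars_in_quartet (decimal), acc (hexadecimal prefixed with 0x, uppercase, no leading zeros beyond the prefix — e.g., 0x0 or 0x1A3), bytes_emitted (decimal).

Answer: 2 0xECB 0

Derivation:
After char 0 ('7'=59): chars_in_quartet=1 acc=0x3B bytes_emitted=0
After char 1 ('L'=11): chars_in_quartet=2 acc=0xECB bytes_emitted=0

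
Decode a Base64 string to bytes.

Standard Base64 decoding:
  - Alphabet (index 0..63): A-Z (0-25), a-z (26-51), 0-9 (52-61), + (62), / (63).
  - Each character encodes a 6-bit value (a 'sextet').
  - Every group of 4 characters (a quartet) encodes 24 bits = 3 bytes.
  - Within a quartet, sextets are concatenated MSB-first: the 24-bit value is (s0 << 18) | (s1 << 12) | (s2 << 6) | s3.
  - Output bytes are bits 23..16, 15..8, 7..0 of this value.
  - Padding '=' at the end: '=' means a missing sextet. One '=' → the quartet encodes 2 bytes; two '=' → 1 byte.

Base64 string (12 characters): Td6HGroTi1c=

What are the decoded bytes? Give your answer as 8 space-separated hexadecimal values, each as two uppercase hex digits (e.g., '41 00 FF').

Answer: 4D DE 87 1A BA 13 8B 57

Derivation:
After char 0 ('T'=19): chars_in_quartet=1 acc=0x13 bytes_emitted=0
After char 1 ('d'=29): chars_in_quartet=2 acc=0x4DD bytes_emitted=0
After char 2 ('6'=58): chars_in_quartet=3 acc=0x1377A bytes_emitted=0
After char 3 ('H'=7): chars_in_quartet=4 acc=0x4DDE87 -> emit 4D DE 87, reset; bytes_emitted=3
After char 4 ('G'=6): chars_in_quartet=1 acc=0x6 bytes_emitted=3
After char 5 ('r'=43): chars_in_quartet=2 acc=0x1AB bytes_emitted=3
After char 6 ('o'=40): chars_in_quartet=3 acc=0x6AE8 bytes_emitted=3
After char 7 ('T'=19): chars_in_quartet=4 acc=0x1ABA13 -> emit 1A BA 13, reset; bytes_emitted=6
After char 8 ('i'=34): chars_in_quartet=1 acc=0x22 bytes_emitted=6
After char 9 ('1'=53): chars_in_quartet=2 acc=0x8B5 bytes_emitted=6
After char 10 ('c'=28): chars_in_quartet=3 acc=0x22D5C bytes_emitted=6
Padding '=': partial quartet acc=0x22D5C -> emit 8B 57; bytes_emitted=8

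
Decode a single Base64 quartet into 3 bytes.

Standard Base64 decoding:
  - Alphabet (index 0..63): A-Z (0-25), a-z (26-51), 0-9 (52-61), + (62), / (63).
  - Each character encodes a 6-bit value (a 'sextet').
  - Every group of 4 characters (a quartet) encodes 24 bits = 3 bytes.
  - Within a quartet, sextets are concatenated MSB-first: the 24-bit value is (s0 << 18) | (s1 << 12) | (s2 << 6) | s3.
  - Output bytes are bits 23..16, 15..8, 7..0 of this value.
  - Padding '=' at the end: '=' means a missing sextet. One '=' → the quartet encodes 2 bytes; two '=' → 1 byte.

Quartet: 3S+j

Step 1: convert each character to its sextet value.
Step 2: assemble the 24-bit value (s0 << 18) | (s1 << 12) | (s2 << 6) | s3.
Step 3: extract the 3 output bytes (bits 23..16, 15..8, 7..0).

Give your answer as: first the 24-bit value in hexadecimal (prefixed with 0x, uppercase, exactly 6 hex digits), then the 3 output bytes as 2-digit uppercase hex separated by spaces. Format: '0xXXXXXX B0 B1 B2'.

Sextets: 3=55, S=18, +=62, j=35
24-bit: (55<<18) | (18<<12) | (62<<6) | 35
      = 0xDC0000 | 0x012000 | 0x000F80 | 0x000023
      = 0xDD2FA3
Bytes: (v>>16)&0xFF=DD, (v>>8)&0xFF=2F, v&0xFF=A3

Answer: 0xDD2FA3 DD 2F A3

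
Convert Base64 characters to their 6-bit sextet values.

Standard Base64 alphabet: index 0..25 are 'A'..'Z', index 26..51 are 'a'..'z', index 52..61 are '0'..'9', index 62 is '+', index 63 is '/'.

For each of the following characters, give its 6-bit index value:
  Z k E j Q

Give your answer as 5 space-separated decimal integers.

'Z': A..Z range, ord('Z') − ord('A') = 25
'k': a..z range, 26 + ord('k') − ord('a') = 36
'E': A..Z range, ord('E') − ord('A') = 4
'j': a..z range, 26 + ord('j') − ord('a') = 35
'Q': A..Z range, ord('Q') − ord('A') = 16

Answer: 25 36 4 35 16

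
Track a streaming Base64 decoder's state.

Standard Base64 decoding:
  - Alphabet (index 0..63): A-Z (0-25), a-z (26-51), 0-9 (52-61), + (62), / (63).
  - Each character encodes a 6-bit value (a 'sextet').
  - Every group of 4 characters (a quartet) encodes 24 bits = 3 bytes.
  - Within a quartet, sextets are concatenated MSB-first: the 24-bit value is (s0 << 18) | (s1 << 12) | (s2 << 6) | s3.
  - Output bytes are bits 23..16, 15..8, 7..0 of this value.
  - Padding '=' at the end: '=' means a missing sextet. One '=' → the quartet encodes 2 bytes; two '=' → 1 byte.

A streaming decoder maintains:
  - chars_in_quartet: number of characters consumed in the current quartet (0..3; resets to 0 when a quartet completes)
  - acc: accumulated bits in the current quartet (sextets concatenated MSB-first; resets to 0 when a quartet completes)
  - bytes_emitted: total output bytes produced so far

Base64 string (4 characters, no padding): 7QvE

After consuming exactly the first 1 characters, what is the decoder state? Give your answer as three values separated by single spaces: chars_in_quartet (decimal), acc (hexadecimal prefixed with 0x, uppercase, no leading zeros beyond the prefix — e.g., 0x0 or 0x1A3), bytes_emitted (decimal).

Answer: 1 0x3B 0

Derivation:
After char 0 ('7'=59): chars_in_quartet=1 acc=0x3B bytes_emitted=0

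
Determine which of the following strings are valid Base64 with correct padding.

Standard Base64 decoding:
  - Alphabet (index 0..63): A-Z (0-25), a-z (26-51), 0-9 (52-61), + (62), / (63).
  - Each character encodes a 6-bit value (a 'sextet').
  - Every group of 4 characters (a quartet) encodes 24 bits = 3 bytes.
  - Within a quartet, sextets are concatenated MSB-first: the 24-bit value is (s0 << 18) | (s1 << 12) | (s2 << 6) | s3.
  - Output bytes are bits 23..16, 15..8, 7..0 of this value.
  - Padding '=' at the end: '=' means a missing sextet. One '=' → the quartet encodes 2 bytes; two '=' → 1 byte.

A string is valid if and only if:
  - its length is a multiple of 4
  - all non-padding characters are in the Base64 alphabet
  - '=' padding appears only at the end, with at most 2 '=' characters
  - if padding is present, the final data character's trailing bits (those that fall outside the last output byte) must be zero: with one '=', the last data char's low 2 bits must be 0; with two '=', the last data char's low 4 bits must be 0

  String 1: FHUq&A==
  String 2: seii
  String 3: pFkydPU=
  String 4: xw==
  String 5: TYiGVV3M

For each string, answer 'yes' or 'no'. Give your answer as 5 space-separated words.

Answer: no yes yes yes yes

Derivation:
String 1: 'FHUq&A==' → invalid (bad char(s): ['&'])
String 2: 'seii' → valid
String 3: 'pFkydPU=' → valid
String 4: 'xw==' → valid
String 5: 'TYiGVV3M' → valid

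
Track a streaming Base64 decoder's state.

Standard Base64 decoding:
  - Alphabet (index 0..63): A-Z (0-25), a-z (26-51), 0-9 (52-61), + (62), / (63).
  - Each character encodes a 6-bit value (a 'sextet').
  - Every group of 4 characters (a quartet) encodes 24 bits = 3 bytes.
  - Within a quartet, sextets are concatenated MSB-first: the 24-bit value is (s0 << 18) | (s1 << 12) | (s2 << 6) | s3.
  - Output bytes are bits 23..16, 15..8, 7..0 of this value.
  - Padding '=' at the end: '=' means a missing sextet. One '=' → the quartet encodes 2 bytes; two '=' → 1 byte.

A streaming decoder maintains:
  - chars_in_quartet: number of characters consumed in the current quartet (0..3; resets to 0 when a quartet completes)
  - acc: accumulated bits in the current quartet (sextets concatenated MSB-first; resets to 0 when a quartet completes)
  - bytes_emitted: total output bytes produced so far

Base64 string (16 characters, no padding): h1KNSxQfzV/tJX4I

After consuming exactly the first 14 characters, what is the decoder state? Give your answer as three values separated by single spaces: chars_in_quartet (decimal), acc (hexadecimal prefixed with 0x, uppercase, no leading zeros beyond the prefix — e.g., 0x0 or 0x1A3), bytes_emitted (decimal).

Answer: 2 0x257 9

Derivation:
After char 0 ('h'=33): chars_in_quartet=1 acc=0x21 bytes_emitted=0
After char 1 ('1'=53): chars_in_quartet=2 acc=0x875 bytes_emitted=0
After char 2 ('K'=10): chars_in_quartet=3 acc=0x21D4A bytes_emitted=0
After char 3 ('N'=13): chars_in_quartet=4 acc=0x87528D -> emit 87 52 8D, reset; bytes_emitted=3
After char 4 ('S'=18): chars_in_quartet=1 acc=0x12 bytes_emitted=3
After char 5 ('x'=49): chars_in_quartet=2 acc=0x4B1 bytes_emitted=3
After char 6 ('Q'=16): chars_in_quartet=3 acc=0x12C50 bytes_emitted=3
After char 7 ('f'=31): chars_in_quartet=4 acc=0x4B141F -> emit 4B 14 1F, reset; bytes_emitted=6
After char 8 ('z'=51): chars_in_quartet=1 acc=0x33 bytes_emitted=6
After char 9 ('V'=21): chars_in_quartet=2 acc=0xCD5 bytes_emitted=6
After char 10 ('/'=63): chars_in_quartet=3 acc=0x3357F bytes_emitted=6
After char 11 ('t'=45): chars_in_quartet=4 acc=0xCD5FED -> emit CD 5F ED, reset; bytes_emitted=9
After char 12 ('J'=9): chars_in_quartet=1 acc=0x9 bytes_emitted=9
After char 13 ('X'=23): chars_in_quartet=2 acc=0x257 bytes_emitted=9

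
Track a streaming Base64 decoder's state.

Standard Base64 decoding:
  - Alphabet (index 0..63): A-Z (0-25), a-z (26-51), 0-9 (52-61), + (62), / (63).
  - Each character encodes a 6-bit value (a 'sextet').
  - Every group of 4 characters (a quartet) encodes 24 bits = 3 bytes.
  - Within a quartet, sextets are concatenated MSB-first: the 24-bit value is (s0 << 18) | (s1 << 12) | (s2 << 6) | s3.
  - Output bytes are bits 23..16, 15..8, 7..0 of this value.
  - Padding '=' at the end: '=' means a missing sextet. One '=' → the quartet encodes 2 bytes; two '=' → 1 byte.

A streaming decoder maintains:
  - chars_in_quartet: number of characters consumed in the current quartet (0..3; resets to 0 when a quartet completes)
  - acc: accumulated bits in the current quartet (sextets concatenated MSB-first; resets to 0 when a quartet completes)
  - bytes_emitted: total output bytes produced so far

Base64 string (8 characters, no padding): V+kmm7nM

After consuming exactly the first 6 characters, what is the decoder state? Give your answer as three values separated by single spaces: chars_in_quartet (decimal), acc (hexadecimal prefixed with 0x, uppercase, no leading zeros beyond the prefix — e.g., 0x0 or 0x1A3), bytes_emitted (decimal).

Answer: 2 0x9BB 3

Derivation:
After char 0 ('V'=21): chars_in_quartet=1 acc=0x15 bytes_emitted=0
After char 1 ('+'=62): chars_in_quartet=2 acc=0x57E bytes_emitted=0
After char 2 ('k'=36): chars_in_quartet=3 acc=0x15FA4 bytes_emitted=0
After char 3 ('m'=38): chars_in_quartet=4 acc=0x57E926 -> emit 57 E9 26, reset; bytes_emitted=3
After char 4 ('m'=38): chars_in_quartet=1 acc=0x26 bytes_emitted=3
After char 5 ('7'=59): chars_in_quartet=2 acc=0x9BB bytes_emitted=3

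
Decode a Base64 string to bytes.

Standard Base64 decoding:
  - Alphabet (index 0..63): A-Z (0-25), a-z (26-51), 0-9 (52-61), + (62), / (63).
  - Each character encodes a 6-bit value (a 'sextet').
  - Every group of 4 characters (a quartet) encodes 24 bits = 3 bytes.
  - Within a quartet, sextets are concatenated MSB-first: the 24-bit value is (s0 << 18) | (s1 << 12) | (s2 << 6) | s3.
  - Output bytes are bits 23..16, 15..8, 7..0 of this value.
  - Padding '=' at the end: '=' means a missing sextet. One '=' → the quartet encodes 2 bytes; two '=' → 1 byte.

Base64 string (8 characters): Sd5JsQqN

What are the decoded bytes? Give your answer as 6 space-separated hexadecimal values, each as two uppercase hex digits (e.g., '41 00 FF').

After char 0 ('S'=18): chars_in_quartet=1 acc=0x12 bytes_emitted=0
After char 1 ('d'=29): chars_in_quartet=2 acc=0x49D bytes_emitted=0
After char 2 ('5'=57): chars_in_quartet=3 acc=0x12779 bytes_emitted=0
After char 3 ('J'=9): chars_in_quartet=4 acc=0x49DE49 -> emit 49 DE 49, reset; bytes_emitted=3
After char 4 ('s'=44): chars_in_quartet=1 acc=0x2C bytes_emitted=3
After char 5 ('Q'=16): chars_in_quartet=2 acc=0xB10 bytes_emitted=3
After char 6 ('q'=42): chars_in_quartet=3 acc=0x2C42A bytes_emitted=3
After char 7 ('N'=13): chars_in_quartet=4 acc=0xB10A8D -> emit B1 0A 8D, reset; bytes_emitted=6

Answer: 49 DE 49 B1 0A 8D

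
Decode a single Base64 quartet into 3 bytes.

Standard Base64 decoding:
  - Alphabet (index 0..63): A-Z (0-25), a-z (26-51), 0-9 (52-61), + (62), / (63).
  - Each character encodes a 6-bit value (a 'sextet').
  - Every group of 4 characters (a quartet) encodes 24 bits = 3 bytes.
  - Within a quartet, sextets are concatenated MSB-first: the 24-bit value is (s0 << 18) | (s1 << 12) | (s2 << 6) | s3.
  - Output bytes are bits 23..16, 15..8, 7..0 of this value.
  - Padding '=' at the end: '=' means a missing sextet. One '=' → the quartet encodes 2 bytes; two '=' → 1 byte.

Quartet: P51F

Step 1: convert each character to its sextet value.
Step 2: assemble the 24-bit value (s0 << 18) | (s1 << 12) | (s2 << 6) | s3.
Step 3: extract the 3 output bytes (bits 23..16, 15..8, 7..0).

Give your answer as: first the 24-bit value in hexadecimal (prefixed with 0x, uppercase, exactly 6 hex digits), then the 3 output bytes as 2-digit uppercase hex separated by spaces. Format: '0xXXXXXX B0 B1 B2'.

Sextets: P=15, 5=57, 1=53, F=5
24-bit: (15<<18) | (57<<12) | (53<<6) | 5
      = 0x3C0000 | 0x039000 | 0x000D40 | 0x000005
      = 0x3F9D45
Bytes: (v>>16)&0xFF=3F, (v>>8)&0xFF=9D, v&0xFF=45

Answer: 0x3F9D45 3F 9D 45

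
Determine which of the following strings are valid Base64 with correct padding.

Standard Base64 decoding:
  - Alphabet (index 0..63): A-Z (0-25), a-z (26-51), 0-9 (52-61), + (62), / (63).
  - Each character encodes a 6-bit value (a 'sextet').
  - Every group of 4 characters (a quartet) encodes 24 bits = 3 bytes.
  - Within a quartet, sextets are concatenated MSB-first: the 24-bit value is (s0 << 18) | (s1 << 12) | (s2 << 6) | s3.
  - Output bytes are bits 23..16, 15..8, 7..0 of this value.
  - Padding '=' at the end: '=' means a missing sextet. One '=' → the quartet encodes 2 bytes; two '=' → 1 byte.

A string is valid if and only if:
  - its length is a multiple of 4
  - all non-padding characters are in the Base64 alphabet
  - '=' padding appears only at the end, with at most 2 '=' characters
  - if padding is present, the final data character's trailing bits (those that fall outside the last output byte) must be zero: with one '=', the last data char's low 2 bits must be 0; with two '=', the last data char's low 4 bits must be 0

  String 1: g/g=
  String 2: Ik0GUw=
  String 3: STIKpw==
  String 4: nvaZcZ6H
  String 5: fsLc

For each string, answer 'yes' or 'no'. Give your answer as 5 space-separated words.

Answer: yes no yes yes yes

Derivation:
String 1: 'g/g=' → valid
String 2: 'Ik0GUw=' → invalid (len=7 not mult of 4)
String 3: 'STIKpw==' → valid
String 4: 'nvaZcZ6H' → valid
String 5: 'fsLc' → valid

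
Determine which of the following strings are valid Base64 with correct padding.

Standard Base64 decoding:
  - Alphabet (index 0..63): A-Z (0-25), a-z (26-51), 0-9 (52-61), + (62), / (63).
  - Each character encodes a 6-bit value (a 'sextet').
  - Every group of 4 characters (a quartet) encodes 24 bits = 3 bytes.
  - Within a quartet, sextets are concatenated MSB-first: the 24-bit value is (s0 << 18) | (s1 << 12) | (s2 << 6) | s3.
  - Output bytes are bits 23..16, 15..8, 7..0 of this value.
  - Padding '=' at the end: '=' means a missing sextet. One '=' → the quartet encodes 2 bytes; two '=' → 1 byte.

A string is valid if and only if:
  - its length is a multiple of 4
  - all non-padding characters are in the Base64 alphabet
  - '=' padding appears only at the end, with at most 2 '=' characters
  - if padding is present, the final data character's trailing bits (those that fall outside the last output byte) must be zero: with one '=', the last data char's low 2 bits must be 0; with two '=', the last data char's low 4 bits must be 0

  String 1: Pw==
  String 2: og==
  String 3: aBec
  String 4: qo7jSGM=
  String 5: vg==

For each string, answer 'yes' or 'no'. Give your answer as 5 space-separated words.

String 1: 'Pw==' → valid
String 2: 'og==' → valid
String 3: 'aBec' → valid
String 4: 'qo7jSGM=' → valid
String 5: 'vg==' → valid

Answer: yes yes yes yes yes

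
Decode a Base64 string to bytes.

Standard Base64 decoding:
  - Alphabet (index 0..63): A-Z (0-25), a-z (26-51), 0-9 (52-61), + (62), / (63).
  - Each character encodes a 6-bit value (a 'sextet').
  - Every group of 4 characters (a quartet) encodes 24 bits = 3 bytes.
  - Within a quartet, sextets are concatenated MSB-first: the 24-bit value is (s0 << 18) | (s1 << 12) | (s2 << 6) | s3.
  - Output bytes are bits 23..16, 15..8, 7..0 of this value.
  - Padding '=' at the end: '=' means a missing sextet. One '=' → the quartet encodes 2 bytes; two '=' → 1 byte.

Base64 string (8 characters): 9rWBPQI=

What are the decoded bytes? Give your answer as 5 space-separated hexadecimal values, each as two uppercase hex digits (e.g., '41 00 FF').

After char 0 ('9'=61): chars_in_quartet=1 acc=0x3D bytes_emitted=0
After char 1 ('r'=43): chars_in_quartet=2 acc=0xF6B bytes_emitted=0
After char 2 ('W'=22): chars_in_quartet=3 acc=0x3DAD6 bytes_emitted=0
After char 3 ('B'=1): chars_in_quartet=4 acc=0xF6B581 -> emit F6 B5 81, reset; bytes_emitted=3
After char 4 ('P'=15): chars_in_quartet=1 acc=0xF bytes_emitted=3
After char 5 ('Q'=16): chars_in_quartet=2 acc=0x3D0 bytes_emitted=3
After char 6 ('I'=8): chars_in_quartet=3 acc=0xF408 bytes_emitted=3
Padding '=': partial quartet acc=0xF408 -> emit 3D 02; bytes_emitted=5

Answer: F6 B5 81 3D 02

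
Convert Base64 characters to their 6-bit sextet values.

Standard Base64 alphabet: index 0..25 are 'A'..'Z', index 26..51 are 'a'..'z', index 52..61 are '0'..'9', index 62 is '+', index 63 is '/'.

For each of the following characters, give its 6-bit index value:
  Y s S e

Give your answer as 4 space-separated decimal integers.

Answer: 24 44 18 30

Derivation:
'Y': A..Z range, ord('Y') − ord('A') = 24
's': a..z range, 26 + ord('s') − ord('a') = 44
'S': A..Z range, ord('S') − ord('A') = 18
'e': a..z range, 26 + ord('e') − ord('a') = 30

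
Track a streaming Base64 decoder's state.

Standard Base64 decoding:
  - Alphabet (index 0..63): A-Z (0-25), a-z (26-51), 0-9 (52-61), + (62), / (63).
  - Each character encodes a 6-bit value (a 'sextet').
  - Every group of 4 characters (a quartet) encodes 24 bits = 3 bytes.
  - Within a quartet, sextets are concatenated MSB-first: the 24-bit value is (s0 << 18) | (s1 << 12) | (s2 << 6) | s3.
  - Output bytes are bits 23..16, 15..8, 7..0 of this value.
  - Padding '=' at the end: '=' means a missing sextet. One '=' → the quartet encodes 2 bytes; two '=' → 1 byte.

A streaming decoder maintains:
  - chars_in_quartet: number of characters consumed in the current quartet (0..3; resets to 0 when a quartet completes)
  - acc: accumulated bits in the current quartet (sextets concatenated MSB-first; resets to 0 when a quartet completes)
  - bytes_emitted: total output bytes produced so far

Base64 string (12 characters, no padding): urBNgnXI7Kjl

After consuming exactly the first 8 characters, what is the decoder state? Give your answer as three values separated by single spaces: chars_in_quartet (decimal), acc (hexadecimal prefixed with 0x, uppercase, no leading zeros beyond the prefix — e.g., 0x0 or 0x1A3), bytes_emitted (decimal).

After char 0 ('u'=46): chars_in_quartet=1 acc=0x2E bytes_emitted=0
After char 1 ('r'=43): chars_in_quartet=2 acc=0xBAB bytes_emitted=0
After char 2 ('B'=1): chars_in_quartet=3 acc=0x2EAC1 bytes_emitted=0
After char 3 ('N'=13): chars_in_quartet=4 acc=0xBAB04D -> emit BA B0 4D, reset; bytes_emitted=3
After char 4 ('g'=32): chars_in_quartet=1 acc=0x20 bytes_emitted=3
After char 5 ('n'=39): chars_in_quartet=2 acc=0x827 bytes_emitted=3
After char 6 ('X'=23): chars_in_quartet=3 acc=0x209D7 bytes_emitted=3
After char 7 ('I'=8): chars_in_quartet=4 acc=0x8275C8 -> emit 82 75 C8, reset; bytes_emitted=6

Answer: 0 0x0 6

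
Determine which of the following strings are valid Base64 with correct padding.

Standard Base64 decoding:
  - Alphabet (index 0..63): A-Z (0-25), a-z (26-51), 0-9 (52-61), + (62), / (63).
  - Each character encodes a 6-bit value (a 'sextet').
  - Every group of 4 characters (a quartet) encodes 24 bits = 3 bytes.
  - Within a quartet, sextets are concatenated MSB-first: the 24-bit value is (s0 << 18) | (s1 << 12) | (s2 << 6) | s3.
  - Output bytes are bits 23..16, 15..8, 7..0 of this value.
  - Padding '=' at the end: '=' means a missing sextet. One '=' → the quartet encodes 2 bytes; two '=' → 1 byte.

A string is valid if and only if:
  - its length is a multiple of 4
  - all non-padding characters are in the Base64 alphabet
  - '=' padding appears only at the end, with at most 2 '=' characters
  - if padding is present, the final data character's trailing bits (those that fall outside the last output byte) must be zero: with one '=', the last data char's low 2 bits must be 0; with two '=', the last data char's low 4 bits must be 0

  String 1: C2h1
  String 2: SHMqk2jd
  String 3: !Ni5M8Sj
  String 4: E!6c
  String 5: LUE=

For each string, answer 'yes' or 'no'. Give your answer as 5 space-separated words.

String 1: 'C2h1' → valid
String 2: 'SHMqk2jd' → valid
String 3: '!Ni5M8Sj' → invalid (bad char(s): ['!'])
String 4: 'E!6c' → invalid (bad char(s): ['!'])
String 5: 'LUE=' → valid

Answer: yes yes no no yes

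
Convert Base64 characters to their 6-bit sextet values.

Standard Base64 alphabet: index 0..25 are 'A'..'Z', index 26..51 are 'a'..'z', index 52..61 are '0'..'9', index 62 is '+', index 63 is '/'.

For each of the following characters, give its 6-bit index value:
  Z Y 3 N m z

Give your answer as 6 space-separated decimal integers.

Answer: 25 24 55 13 38 51

Derivation:
'Z': A..Z range, ord('Z') − ord('A') = 25
'Y': A..Z range, ord('Y') − ord('A') = 24
'3': 0..9 range, 52 + ord('3') − ord('0') = 55
'N': A..Z range, ord('N') − ord('A') = 13
'm': a..z range, 26 + ord('m') − ord('a') = 38
'z': a..z range, 26 + ord('z') − ord('a') = 51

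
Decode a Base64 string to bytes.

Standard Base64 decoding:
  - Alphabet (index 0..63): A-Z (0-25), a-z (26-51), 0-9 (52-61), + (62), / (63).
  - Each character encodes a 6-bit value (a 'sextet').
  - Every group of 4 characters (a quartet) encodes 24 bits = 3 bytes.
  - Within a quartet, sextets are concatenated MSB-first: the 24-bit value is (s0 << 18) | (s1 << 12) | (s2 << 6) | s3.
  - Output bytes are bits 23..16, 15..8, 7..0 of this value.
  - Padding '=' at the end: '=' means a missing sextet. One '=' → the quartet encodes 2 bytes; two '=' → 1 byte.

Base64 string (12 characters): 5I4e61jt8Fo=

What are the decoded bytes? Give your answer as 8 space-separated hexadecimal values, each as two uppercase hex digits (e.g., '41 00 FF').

After char 0 ('5'=57): chars_in_quartet=1 acc=0x39 bytes_emitted=0
After char 1 ('I'=8): chars_in_quartet=2 acc=0xE48 bytes_emitted=0
After char 2 ('4'=56): chars_in_quartet=3 acc=0x39238 bytes_emitted=0
After char 3 ('e'=30): chars_in_quartet=4 acc=0xE48E1E -> emit E4 8E 1E, reset; bytes_emitted=3
After char 4 ('6'=58): chars_in_quartet=1 acc=0x3A bytes_emitted=3
After char 5 ('1'=53): chars_in_quartet=2 acc=0xEB5 bytes_emitted=3
After char 6 ('j'=35): chars_in_quartet=3 acc=0x3AD63 bytes_emitted=3
After char 7 ('t'=45): chars_in_quartet=4 acc=0xEB58ED -> emit EB 58 ED, reset; bytes_emitted=6
After char 8 ('8'=60): chars_in_quartet=1 acc=0x3C bytes_emitted=6
After char 9 ('F'=5): chars_in_quartet=2 acc=0xF05 bytes_emitted=6
After char 10 ('o'=40): chars_in_quartet=3 acc=0x3C168 bytes_emitted=6
Padding '=': partial quartet acc=0x3C168 -> emit F0 5A; bytes_emitted=8

Answer: E4 8E 1E EB 58 ED F0 5A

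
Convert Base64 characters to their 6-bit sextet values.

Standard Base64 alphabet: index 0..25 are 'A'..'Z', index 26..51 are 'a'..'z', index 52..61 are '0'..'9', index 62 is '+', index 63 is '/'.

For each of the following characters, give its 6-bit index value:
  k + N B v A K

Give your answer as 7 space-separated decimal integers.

Answer: 36 62 13 1 47 0 10

Derivation:
'k': a..z range, 26 + ord('k') − ord('a') = 36
'+': index 62
'N': A..Z range, ord('N') − ord('A') = 13
'B': A..Z range, ord('B') − ord('A') = 1
'v': a..z range, 26 + ord('v') − ord('a') = 47
'A': A..Z range, ord('A') − ord('A') = 0
'K': A..Z range, ord('K') − ord('A') = 10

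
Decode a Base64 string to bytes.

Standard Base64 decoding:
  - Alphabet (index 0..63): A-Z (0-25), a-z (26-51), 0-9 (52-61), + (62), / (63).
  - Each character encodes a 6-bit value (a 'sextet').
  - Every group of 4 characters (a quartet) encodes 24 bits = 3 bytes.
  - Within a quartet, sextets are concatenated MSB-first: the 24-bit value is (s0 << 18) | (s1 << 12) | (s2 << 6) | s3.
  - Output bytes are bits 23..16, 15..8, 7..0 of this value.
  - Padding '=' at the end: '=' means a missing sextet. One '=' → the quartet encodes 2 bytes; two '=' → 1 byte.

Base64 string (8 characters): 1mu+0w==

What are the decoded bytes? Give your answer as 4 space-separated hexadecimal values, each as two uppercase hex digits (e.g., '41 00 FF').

After char 0 ('1'=53): chars_in_quartet=1 acc=0x35 bytes_emitted=0
After char 1 ('m'=38): chars_in_quartet=2 acc=0xD66 bytes_emitted=0
After char 2 ('u'=46): chars_in_quartet=3 acc=0x359AE bytes_emitted=0
After char 3 ('+'=62): chars_in_quartet=4 acc=0xD66BBE -> emit D6 6B BE, reset; bytes_emitted=3
After char 4 ('0'=52): chars_in_quartet=1 acc=0x34 bytes_emitted=3
After char 5 ('w'=48): chars_in_quartet=2 acc=0xD30 bytes_emitted=3
Padding '==': partial quartet acc=0xD30 -> emit D3; bytes_emitted=4

Answer: D6 6B BE D3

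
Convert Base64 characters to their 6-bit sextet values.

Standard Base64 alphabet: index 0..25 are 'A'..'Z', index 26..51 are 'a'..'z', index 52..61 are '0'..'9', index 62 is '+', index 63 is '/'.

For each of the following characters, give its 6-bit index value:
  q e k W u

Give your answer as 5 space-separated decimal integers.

'q': a..z range, 26 + ord('q') − ord('a') = 42
'e': a..z range, 26 + ord('e') − ord('a') = 30
'k': a..z range, 26 + ord('k') − ord('a') = 36
'W': A..Z range, ord('W') − ord('A') = 22
'u': a..z range, 26 + ord('u') − ord('a') = 46

Answer: 42 30 36 22 46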